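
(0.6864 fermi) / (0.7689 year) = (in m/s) 2.831e-23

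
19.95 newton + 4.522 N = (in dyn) 2.447e+06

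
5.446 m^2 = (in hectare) 0.0005446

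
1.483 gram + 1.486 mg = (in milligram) 1484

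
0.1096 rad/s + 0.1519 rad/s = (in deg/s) 14.98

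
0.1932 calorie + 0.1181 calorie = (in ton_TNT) 3.113e-10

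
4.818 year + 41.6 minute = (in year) 4.818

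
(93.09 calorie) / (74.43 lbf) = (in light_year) 1.243e-16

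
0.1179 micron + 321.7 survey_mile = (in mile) 321.7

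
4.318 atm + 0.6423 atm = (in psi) 72.9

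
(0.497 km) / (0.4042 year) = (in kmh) 0.0001404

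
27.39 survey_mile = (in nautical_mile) 23.8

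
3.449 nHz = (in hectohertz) 3.449e-11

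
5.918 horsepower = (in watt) 4413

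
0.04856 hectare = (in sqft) 5227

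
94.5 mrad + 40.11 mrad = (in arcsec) 2.777e+04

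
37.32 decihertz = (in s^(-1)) 3.732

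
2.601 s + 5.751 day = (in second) 4.969e+05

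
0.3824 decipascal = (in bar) 3.824e-07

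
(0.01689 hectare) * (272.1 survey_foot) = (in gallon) 3.701e+06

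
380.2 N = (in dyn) 3.802e+07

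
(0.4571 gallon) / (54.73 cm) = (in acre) 7.812e-07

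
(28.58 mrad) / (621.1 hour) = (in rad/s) 1.278e-08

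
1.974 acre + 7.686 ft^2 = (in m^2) 7989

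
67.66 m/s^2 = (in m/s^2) 67.66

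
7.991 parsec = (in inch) 9.708e+18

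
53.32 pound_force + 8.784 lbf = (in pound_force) 62.1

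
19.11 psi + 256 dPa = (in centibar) 131.8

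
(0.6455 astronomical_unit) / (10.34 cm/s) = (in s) 9.339e+11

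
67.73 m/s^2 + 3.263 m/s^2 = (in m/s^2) 70.99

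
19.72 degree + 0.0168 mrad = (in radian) 0.3442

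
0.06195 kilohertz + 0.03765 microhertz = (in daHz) 6.195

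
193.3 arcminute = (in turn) 0.008949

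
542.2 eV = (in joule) 8.687e-17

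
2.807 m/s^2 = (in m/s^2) 2.807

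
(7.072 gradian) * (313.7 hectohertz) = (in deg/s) 1.997e+05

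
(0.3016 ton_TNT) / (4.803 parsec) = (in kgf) 8.682e-10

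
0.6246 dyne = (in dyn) 0.6246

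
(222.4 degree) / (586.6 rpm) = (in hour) 1.755e-05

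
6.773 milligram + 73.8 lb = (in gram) 3.348e+04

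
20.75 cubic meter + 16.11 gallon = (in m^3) 20.81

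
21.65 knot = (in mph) 24.91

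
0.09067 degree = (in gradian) 0.1007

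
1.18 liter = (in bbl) 0.007422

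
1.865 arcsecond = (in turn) 1.439e-06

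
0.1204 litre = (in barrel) 0.0007573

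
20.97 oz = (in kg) 0.5945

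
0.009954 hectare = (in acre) 0.0246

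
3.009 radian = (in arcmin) 1.034e+04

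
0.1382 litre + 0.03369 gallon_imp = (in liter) 0.2914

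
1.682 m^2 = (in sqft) 18.1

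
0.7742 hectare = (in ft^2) 8.333e+04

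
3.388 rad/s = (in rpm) 32.35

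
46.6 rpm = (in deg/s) 279.6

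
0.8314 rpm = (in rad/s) 0.08706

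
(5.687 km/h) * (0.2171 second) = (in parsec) 1.111e-17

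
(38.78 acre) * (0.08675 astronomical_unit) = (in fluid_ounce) 6.887e+19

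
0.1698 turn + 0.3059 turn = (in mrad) 2989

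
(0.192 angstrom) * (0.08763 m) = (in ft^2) 1.811e-11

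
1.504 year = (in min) 7.905e+05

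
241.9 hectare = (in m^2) 2.419e+06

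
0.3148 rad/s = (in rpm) 3.006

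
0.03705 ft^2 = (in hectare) 3.442e-07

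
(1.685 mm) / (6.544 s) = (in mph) 0.000576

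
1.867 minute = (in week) 0.0001852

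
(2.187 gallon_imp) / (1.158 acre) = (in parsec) 6.876e-23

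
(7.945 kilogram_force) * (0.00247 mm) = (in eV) 1.201e+15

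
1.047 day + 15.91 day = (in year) 0.04646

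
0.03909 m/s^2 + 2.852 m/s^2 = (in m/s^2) 2.891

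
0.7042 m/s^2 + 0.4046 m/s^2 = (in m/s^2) 1.109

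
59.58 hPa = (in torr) 44.69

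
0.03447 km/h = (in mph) 0.02142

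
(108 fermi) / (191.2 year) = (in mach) 5.26e-26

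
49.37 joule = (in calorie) 11.8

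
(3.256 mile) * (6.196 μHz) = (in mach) 9.535e-05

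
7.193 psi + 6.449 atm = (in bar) 7.03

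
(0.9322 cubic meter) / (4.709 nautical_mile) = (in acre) 2.641e-08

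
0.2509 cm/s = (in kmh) 0.009032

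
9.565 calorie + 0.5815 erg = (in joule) 40.02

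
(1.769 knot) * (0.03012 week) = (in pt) 4.699e+07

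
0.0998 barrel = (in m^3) 0.01587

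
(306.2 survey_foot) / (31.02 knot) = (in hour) 0.001625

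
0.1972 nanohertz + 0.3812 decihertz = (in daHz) 0.003812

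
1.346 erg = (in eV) 8.401e+11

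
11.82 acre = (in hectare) 4.783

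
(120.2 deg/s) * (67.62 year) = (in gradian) 2.848e+11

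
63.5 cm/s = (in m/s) 0.635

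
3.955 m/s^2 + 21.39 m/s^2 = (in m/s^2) 25.34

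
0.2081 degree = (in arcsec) 749.2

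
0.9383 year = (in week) 48.93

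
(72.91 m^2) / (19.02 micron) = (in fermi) 3.833e+21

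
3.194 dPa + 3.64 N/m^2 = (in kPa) 0.003959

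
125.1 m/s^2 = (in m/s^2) 125.1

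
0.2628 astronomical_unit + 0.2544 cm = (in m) 3.931e+10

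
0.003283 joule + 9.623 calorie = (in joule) 40.27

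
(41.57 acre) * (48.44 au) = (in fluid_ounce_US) 4.122e+22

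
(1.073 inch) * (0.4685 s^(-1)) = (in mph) 0.02856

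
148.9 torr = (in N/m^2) 1.985e+04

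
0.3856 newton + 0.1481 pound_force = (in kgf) 0.1065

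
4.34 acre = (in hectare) 1.756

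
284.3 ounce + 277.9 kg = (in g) 2.86e+05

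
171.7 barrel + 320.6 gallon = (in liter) 2.851e+04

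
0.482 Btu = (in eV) 3.174e+21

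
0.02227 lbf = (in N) 0.09906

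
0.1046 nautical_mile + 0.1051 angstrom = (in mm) 1.937e+05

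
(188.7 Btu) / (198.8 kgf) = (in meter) 102.1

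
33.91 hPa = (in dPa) 3.391e+04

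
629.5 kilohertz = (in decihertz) 6.295e+06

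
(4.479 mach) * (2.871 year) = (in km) 1.381e+08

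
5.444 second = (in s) 5.444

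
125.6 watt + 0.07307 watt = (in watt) 125.7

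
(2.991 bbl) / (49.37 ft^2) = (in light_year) 1.096e-17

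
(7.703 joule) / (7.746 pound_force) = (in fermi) 2.236e+14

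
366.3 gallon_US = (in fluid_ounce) 4.689e+04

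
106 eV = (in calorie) 4.059e-18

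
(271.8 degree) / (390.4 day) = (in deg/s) 8.058e-06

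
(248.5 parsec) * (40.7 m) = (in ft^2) 3.359e+21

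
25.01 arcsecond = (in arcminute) 0.4168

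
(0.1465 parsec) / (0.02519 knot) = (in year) 1.106e+10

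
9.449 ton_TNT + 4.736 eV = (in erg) 3.953e+17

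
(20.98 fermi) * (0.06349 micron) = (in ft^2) 1.434e-20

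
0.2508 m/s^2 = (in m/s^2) 0.2508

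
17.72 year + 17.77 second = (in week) 924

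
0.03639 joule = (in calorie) 0.008697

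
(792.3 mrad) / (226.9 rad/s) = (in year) 1.107e-10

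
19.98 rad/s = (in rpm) 190.8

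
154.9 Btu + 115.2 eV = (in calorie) 3.906e+04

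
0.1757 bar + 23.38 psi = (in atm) 1.764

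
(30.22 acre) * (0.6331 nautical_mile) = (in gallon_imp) 3.154e+10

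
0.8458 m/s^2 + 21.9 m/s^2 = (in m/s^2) 22.75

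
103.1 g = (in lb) 0.2273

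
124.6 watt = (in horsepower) 0.1671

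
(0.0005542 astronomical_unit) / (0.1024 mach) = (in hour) 660.5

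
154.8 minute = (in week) 0.01536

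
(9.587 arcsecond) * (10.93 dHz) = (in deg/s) 0.002911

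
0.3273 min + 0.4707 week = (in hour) 79.08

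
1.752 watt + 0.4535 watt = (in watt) 2.205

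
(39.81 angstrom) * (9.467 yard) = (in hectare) 3.446e-12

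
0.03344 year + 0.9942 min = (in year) 0.03344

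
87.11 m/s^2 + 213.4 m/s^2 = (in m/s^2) 300.5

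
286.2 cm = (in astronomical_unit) 1.913e-11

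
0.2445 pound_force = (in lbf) 0.2445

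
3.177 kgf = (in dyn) 3.116e+06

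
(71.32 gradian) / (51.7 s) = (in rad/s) 0.02167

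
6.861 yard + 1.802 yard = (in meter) 7.921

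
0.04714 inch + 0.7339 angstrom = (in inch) 0.04714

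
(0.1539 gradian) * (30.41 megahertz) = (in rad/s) 7.351e+04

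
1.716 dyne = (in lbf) 3.858e-06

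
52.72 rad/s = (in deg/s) 3021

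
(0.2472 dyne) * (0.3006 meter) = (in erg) 7.431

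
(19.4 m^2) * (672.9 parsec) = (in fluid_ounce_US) 1.362e+25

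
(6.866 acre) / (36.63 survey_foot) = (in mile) 1.546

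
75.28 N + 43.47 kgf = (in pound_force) 112.8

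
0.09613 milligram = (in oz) 3.391e-06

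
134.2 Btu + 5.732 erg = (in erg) 1.416e+12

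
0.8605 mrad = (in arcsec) 177.5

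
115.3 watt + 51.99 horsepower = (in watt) 3.888e+04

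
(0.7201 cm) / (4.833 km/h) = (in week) 8.869e-09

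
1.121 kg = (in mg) 1.121e+06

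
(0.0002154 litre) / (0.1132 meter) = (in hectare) 1.903e-10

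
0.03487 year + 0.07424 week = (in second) 1.145e+06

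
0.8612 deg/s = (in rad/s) 0.01503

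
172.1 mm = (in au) 1.15e-12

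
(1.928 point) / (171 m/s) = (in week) 6.577e-12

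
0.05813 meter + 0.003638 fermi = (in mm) 58.13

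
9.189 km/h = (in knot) 4.962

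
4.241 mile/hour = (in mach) 0.005568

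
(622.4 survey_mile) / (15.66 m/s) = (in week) 0.1058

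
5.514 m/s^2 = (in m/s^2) 5.514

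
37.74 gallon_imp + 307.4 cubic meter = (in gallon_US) 8.125e+04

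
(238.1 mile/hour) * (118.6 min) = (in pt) 2.147e+09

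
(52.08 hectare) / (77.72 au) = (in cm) 4.479e-06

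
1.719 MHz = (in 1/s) 1.719e+06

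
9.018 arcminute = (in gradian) 0.167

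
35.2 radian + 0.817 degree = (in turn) 5.605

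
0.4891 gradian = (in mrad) 7.683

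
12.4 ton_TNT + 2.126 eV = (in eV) 3.238e+29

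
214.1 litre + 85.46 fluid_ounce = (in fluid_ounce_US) 7325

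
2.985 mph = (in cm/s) 133.4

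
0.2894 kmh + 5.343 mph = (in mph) 5.523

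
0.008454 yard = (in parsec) 2.505e-19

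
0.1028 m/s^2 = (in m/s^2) 0.1028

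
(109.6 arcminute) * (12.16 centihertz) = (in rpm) 0.03702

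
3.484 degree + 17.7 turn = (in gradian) 7084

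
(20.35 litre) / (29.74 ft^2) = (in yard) 0.008055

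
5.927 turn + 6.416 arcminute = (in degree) 2134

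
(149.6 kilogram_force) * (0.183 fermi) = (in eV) 1.676e+06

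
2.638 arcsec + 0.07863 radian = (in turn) 0.01252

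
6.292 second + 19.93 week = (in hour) 3348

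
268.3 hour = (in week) 1.597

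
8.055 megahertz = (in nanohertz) 8.055e+15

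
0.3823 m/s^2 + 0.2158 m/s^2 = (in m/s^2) 0.5981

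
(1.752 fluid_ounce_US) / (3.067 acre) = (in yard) 4.565e-09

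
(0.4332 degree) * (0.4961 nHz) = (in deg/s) 2.149e-10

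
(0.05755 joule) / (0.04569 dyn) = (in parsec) 4.082e-12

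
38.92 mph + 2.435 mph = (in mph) 41.36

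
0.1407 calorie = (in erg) 5.887e+06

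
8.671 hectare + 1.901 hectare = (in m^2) 1.057e+05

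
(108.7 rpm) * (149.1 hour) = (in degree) 3.501e+08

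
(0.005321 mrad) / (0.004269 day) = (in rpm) 1.378e-07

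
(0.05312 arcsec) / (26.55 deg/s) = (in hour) 1.544e-10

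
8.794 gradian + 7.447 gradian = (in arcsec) 5.262e+04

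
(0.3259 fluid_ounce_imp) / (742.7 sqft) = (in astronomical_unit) 8.971e-19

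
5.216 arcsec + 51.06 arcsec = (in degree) 0.01563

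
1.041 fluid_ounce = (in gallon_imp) 0.006772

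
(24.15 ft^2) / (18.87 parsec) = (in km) 3.853e-21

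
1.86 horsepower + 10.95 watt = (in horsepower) 1.875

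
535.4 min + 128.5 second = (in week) 0.05333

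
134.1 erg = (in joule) 1.341e-05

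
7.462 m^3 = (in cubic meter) 7.462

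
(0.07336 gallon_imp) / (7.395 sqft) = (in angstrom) 4.854e+06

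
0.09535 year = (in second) 3.007e+06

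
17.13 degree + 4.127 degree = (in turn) 0.05905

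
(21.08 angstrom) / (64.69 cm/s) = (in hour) 9.052e-13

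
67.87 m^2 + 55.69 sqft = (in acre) 0.01805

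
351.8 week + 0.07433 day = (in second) 2.128e+08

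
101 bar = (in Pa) 1.01e+07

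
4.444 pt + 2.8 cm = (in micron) 2.957e+04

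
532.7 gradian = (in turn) 1.332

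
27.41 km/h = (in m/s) 7.614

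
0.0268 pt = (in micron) 9.454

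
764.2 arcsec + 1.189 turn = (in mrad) 7474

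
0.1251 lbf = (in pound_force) 0.1251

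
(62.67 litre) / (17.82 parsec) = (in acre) 2.816e-23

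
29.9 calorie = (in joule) 125.1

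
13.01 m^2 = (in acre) 0.003215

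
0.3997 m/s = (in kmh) 1.439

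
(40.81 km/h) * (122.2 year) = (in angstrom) 4.369e+20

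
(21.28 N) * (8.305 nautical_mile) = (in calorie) 7.823e+04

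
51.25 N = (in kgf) 5.226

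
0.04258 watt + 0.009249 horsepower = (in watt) 6.94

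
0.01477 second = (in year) 4.684e-10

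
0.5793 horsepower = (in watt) 432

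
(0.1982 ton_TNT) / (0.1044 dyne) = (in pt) 2.252e+18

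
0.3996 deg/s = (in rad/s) 0.006974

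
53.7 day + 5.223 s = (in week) 7.671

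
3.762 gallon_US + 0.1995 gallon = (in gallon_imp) 3.299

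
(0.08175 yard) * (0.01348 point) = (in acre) 8.784e-11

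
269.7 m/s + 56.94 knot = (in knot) 581.2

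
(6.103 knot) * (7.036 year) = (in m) 6.966e+08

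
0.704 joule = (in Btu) 0.0006673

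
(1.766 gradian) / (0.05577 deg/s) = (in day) 0.0003299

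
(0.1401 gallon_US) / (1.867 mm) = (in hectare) 2.841e-05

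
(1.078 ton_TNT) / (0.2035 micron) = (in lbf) 4.983e+15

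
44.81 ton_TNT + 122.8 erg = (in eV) 1.17e+30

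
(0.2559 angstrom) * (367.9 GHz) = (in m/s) 9.415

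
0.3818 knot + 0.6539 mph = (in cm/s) 48.87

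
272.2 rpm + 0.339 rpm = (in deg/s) 1635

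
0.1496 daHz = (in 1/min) 89.76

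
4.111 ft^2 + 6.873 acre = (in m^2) 2.781e+04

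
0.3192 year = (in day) 116.5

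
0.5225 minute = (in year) 9.941e-07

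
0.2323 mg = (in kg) 2.323e-07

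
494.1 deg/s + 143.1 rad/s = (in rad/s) 151.7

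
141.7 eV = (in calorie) 5.426e-18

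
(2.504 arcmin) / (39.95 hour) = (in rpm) 4.836e-08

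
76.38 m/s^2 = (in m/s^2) 76.38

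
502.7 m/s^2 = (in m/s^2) 502.7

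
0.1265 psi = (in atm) 0.008608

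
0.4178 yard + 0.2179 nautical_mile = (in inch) 1.59e+04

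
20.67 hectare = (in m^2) 2.067e+05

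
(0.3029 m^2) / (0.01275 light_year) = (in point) 7.118e-12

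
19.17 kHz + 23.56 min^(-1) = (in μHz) 1.917e+10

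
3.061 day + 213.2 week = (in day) 1495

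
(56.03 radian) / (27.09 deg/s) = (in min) 1.975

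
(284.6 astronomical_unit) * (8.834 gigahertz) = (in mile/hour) 8.413e+23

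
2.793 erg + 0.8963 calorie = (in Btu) 0.003554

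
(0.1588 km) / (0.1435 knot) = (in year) 6.821e-05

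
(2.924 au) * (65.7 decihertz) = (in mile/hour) 6.429e+12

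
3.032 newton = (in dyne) 3.032e+05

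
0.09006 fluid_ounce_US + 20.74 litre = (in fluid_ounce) 701.4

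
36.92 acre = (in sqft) 1.608e+06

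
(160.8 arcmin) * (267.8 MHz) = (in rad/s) 1.253e+07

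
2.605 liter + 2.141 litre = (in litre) 4.746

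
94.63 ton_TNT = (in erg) 3.959e+18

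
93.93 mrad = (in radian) 0.09393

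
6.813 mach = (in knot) 4509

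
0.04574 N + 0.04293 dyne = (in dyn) 4574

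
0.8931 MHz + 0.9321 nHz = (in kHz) 893.1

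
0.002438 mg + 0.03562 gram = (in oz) 0.001257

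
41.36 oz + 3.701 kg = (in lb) 10.74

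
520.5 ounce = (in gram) 1.476e+04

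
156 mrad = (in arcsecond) 3.218e+04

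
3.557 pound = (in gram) 1613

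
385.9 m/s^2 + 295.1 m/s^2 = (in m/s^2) 681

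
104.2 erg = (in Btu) 9.876e-09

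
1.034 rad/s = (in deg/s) 59.24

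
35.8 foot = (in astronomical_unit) 7.294e-11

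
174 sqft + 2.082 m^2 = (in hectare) 0.001825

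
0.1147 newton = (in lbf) 0.02579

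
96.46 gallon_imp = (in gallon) 115.8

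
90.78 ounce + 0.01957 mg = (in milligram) 2.574e+06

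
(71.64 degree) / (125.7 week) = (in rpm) 1.571e-07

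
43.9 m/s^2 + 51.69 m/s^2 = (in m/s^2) 95.59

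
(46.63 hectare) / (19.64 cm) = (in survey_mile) 1475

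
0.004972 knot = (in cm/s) 0.2558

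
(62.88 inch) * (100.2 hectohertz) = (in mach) 47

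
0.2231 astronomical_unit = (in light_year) 3.528e-06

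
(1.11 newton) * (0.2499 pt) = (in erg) 978.6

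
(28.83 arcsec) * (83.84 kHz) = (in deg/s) 671.4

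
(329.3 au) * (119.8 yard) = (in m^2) 5.396e+15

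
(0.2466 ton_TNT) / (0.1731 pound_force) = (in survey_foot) 4.396e+09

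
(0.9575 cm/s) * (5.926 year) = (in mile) 1112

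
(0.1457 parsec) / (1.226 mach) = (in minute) 1.795e+11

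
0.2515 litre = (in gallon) 0.06644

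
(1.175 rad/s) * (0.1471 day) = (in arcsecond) 3.08e+09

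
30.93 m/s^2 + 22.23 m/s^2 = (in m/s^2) 53.16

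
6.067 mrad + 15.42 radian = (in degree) 883.8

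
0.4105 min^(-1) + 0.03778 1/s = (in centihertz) 4.462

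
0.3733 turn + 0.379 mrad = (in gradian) 149.3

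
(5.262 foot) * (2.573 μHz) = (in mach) 1.212e-08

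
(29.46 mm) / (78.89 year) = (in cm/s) 1.184e-09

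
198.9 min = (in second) 1.193e+04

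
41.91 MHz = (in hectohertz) 4.191e+05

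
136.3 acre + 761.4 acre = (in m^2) 3.633e+06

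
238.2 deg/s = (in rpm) 39.7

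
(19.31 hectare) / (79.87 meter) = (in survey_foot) 7932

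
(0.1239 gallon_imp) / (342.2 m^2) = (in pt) 0.004666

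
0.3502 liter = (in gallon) 0.09251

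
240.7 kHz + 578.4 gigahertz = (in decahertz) 5.784e+10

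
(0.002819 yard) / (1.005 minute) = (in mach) 1.255e-07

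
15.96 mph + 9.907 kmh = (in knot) 19.22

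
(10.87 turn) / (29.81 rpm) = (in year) 6.938e-07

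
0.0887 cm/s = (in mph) 0.001984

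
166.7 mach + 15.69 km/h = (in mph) 1.27e+05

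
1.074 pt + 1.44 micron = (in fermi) 3.803e+11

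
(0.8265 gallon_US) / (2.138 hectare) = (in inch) 5.761e-06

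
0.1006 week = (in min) 1014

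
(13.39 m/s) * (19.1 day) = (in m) 2.21e+07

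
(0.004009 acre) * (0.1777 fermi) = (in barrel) 1.813e-14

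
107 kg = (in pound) 235.9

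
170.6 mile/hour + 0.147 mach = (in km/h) 454.7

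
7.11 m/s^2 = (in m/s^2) 7.11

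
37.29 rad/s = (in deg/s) 2137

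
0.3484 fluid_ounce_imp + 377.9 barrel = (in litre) 6.008e+04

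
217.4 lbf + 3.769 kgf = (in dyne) 1.004e+08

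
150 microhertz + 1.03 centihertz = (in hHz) 0.0001045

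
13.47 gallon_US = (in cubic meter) 0.05099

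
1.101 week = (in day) 7.707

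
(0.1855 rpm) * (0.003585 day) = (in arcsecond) 1.241e+06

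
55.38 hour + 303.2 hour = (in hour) 358.6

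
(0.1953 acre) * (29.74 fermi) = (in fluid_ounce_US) 7.948e-07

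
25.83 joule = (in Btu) 0.02448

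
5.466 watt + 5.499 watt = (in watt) 10.96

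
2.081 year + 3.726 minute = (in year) 2.081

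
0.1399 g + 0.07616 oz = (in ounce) 0.08109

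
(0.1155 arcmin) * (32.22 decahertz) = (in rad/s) 0.01083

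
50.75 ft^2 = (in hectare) 0.0004715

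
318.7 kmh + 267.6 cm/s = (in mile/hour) 204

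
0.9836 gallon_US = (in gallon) 0.9836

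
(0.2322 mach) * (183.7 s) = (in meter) 1.452e+04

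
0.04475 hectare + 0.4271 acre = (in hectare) 0.2176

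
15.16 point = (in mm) 5.348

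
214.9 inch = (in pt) 1.547e+04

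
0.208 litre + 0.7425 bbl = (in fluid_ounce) 3999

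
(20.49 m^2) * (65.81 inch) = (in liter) 3.425e+04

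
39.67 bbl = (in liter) 6307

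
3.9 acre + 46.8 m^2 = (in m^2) 1.583e+04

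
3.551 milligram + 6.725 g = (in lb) 0.01483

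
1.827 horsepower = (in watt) 1362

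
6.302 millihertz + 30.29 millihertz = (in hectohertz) 0.0003659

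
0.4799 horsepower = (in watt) 357.9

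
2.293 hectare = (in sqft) 2.468e+05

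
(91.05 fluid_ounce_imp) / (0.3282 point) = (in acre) 0.005521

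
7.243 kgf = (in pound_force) 15.97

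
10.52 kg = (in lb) 23.19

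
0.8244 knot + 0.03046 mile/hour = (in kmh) 1.576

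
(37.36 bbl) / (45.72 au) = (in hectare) 8.684e-17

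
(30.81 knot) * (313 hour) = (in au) 0.0001194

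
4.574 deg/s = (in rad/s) 0.07983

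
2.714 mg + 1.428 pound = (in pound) 1.428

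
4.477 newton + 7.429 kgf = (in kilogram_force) 7.886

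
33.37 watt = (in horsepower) 0.04475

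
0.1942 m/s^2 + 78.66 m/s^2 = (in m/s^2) 78.85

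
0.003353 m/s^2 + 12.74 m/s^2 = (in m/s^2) 12.74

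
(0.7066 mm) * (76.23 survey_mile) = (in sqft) 933.1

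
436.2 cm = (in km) 0.004362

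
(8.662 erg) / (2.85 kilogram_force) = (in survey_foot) 1.017e-07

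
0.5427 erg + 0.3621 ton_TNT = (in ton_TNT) 0.3621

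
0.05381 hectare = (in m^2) 538.1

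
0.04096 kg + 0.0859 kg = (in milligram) 1.269e+05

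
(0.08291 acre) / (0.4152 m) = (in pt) 2.291e+06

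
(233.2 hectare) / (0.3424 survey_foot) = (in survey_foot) 7.331e+07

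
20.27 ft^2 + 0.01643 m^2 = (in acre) 0.0004694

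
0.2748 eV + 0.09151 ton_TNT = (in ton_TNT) 0.09151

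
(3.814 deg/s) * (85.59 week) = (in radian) 3.446e+06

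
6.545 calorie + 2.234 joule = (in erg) 2.962e+08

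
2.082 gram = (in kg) 0.002082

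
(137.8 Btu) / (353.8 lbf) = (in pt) 2.619e+05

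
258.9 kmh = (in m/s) 71.92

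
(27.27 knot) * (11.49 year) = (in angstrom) 5.083e+19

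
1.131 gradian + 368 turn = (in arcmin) 7.949e+06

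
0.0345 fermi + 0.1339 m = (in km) 0.0001339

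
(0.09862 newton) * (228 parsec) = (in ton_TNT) 1.658e+08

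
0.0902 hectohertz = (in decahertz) 0.902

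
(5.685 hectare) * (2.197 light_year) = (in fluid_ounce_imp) 4.159e+25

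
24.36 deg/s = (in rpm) 4.06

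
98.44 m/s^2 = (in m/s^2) 98.44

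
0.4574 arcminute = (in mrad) 0.1331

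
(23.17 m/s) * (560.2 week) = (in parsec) 2.544e-07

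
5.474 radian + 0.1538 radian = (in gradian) 358.3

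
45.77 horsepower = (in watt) 3.413e+04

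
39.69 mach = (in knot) 2.627e+04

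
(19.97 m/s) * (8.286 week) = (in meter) 1.001e+08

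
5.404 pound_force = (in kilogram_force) 2.451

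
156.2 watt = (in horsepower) 0.2095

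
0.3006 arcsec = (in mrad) 0.001457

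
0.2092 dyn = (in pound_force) 4.703e-07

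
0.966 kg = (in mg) 9.66e+05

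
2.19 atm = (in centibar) 221.9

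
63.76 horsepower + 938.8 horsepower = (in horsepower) 1003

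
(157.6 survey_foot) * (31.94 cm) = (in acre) 0.003791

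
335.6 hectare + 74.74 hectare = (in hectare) 410.3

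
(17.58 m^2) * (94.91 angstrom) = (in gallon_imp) 3.67e-05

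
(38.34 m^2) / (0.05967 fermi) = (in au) 4.295e+06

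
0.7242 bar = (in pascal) 7.242e+04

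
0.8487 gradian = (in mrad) 13.33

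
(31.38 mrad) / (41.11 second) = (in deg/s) 0.04373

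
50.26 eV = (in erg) 8.053e-11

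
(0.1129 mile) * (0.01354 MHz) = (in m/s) 2.46e+06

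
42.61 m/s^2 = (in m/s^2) 42.61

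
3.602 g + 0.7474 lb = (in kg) 0.3426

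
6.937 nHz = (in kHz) 6.937e-12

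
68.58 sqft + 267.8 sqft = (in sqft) 336.4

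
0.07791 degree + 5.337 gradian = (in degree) 4.881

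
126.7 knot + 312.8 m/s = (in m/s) 378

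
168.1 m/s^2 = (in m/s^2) 168.1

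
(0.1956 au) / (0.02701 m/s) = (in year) 3.435e+04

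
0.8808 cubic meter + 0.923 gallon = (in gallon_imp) 194.5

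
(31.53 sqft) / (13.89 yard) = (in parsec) 7.474e-18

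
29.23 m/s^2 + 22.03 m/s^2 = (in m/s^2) 51.26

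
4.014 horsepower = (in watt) 2993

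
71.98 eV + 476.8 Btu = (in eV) 3.14e+24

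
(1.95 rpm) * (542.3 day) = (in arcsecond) 1.974e+12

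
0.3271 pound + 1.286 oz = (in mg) 1.848e+05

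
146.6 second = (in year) 4.649e-06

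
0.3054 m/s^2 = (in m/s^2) 0.3054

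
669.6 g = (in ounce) 23.62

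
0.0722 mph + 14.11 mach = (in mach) 14.11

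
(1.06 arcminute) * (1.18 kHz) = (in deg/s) 20.85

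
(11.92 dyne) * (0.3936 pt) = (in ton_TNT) 3.956e-18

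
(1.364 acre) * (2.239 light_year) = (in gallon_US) 3.089e+22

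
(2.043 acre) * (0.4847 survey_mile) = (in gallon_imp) 1.419e+09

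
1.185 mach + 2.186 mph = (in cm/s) 4.045e+04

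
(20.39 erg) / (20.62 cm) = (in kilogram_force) 1.008e-06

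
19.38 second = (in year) 6.145e-07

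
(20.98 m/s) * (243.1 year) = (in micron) 1.608e+17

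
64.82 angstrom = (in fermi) 6.482e+06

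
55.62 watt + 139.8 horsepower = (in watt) 1.043e+05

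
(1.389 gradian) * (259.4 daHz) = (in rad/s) 56.6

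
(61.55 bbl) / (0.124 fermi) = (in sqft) 8.495e+17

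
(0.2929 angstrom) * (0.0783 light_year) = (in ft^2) 2.335e+05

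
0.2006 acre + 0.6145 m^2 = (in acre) 0.2008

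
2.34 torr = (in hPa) 3.12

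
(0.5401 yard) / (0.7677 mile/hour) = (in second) 1.439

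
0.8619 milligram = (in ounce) 3.04e-05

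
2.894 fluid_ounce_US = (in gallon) 0.02261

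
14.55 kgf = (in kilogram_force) 14.55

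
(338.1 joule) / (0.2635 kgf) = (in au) 8.746e-10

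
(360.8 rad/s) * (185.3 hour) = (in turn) 3.831e+07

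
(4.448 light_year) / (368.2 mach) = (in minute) 5.594e+09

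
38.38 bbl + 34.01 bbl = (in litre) 1.151e+04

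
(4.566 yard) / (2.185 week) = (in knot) 6.141e-06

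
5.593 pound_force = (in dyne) 2.488e+06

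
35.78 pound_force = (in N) 159.2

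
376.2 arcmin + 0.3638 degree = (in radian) 0.1158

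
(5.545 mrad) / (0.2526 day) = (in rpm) 2.426e-06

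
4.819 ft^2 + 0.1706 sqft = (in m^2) 0.4635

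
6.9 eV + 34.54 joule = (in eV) 2.156e+20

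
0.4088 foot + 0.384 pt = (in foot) 0.4092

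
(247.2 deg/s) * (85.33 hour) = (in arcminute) 4.556e+09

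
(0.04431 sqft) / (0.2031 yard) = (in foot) 0.07272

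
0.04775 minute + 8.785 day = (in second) 7.59e+05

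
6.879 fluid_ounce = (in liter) 0.2034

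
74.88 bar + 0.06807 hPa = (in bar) 74.88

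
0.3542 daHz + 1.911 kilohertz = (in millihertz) 1.915e+06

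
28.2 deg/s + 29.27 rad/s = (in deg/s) 1705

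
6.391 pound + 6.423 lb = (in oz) 205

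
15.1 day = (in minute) 2.174e+04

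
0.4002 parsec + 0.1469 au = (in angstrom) 1.235e+26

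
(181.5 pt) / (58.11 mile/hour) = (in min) 4.108e-05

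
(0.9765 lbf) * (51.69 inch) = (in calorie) 1.363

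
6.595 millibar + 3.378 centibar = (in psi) 0.5856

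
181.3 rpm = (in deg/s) 1088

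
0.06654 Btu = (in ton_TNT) 1.678e-08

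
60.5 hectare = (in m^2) 6.05e+05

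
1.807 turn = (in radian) 11.35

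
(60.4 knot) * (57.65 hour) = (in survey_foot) 2.116e+07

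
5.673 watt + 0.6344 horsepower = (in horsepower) 0.642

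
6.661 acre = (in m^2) 2.696e+04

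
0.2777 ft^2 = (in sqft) 0.2777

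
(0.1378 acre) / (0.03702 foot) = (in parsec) 1.602e-12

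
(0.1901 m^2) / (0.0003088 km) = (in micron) 6.156e+05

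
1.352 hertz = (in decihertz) 13.52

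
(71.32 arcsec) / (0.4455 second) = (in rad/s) 0.0007761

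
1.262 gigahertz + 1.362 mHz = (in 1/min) 7.572e+10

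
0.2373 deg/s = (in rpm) 0.03955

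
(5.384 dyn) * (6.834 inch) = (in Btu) 8.858e-09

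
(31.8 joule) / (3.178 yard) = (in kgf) 1.116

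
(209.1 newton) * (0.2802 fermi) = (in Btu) 5.553e-17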